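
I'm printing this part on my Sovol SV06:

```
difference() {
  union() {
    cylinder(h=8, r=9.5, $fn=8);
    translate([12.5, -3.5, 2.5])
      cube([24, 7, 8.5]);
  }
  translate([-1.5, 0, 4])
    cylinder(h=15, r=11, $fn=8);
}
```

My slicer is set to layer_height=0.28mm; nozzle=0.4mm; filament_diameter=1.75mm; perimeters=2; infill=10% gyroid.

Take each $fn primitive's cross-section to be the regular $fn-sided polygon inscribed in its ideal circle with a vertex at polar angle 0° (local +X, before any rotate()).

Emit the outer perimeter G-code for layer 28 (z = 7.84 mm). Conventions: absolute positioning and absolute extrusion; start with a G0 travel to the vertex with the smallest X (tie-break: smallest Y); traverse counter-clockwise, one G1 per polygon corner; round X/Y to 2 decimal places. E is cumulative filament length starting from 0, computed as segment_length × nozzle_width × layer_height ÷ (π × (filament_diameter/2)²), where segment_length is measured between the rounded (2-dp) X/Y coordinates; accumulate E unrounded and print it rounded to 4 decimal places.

At z = 7.84 mm: the r=9.5 cylinder gives a regular 8-gon of circumradius 9.5 (constant along its height); the 24×7 cube at (12.5, -3.5) contributes its full rectangle; Taking the union: the 2 present regions are separate (no shared area or edge), so areas and boundary lengths simply add and each stays a separate island — 2 connected regions; the cylinder at (-1.5, 0): section is a regular 8-gon, circumradius r=11; Subtracting the remaining from the first: starting from the result so far, the r=11 cylinder at (-1.5, 0) partially overlaps it — only the 255.27 mm² overlap (of its 342.24 mm²) is removed, clipping the outline — 1 connected region. The outline is a single polygon with 4 vertices. Extrusion per mm of travel: 0.4 × 0.28 / (π × 0.875²) = 0.046564. Accumulating E over each segment gives final E = 2.8870.

G0 X12.50 Y-3.50 Z7.84
G1 X36.50 Y-3.50 E1.1175
G1 X36.50 Y3.50 E1.4435
G1 X12.50 Y3.50 E2.5610
G1 X12.50 Y-3.50 E2.8870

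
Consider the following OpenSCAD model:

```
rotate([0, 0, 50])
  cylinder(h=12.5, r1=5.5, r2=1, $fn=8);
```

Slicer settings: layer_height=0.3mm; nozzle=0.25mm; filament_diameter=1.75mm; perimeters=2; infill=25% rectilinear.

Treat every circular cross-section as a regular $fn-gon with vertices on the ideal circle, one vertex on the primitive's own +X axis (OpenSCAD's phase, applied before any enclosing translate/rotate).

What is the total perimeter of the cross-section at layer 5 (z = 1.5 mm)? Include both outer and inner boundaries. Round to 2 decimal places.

At z = 1.5 mm: the cone: at t=0.120 of its height the radius interpolates to r₁+(r₂−r₁)t = 4.960, giving a regular 8-gon of that circumradius (perimeter = 2·8·4.960·sin(180°/8) = 30.37 mm); (rotated 50° about Z; rotation is an isometry so areas/perimeters/island counts are preserved). Overall, the cross-section is a single solid region. Total boundary length (outer) = 30.37 mm.

30.37 mm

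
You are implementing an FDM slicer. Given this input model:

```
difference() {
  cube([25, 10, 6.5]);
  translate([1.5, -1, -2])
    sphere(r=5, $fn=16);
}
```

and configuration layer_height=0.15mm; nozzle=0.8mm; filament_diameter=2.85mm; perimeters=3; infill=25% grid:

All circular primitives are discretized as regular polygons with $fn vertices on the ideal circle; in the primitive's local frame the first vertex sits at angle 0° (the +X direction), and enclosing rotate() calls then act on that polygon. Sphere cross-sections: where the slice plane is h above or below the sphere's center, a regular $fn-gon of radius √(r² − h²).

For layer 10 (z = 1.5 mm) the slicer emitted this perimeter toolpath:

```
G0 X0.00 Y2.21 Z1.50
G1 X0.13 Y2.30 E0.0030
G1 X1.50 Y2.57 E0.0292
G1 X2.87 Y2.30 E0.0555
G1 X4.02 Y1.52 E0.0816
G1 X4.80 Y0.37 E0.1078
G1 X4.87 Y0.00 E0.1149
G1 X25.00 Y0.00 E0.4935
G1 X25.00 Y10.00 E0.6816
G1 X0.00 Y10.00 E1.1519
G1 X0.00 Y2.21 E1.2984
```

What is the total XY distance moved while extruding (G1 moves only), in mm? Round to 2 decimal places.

Sum the Euclidean lengths of each G1 segment: total = 69.03 mm.

69.03 mm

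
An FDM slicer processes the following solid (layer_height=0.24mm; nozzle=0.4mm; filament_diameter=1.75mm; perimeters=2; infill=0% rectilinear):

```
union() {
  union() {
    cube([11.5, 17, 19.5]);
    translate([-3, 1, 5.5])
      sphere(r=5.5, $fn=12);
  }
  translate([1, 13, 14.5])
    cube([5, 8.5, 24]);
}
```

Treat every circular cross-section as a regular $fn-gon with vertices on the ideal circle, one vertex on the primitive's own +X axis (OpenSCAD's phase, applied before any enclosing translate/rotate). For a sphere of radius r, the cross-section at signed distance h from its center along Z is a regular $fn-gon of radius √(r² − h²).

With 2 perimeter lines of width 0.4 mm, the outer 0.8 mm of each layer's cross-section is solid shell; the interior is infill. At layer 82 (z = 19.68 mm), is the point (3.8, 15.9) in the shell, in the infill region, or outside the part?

At z = 19.68 mm: the cube is absent (z outside [0, 19.5]); the sphere at (-3, 1) does not reach this height (|z−center|=14.180 > r=5.5); Taking the union: nothing is present at this height; the 5×8.5 cube at (1, 13) contributes its full rectangle; Combining (union): only the 5×8.5 cube at (1, 13) is present, so the union is just that shape — 1 connected region. Overall, the cross-section is a single solid region. The nearest boundary edge runs (6.00, 13.00)→(6.00, 21.50); distance from the point to it = 2.20 mm. The point is inside the cross-section and 2.20 mm from the nearest boundary — more than the 0.8 mm shell width (2 × 0.4), so it's in the infill interior.

infill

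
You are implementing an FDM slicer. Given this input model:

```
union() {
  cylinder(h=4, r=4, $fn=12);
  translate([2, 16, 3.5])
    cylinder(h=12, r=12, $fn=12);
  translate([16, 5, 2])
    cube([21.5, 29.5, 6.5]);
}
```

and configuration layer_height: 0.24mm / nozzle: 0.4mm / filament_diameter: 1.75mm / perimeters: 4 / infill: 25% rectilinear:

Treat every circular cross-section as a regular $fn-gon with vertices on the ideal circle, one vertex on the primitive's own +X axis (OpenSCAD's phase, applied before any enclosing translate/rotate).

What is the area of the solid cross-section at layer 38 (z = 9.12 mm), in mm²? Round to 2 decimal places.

At z = 9.12 mm: the cylinder is absent (z outside [0, 4]); the r=12 cylinder at (2, 16) gives a regular 12-gon of circumradius 12 (constant along its height) (area = (12/2)·12.000²·sin(360°/12) = 432.00 mm²); the cube at (16, 5) does not reach this height (z outside [2, 8.5]); Merging all regions: only the r=12 cylinder at (2, 16) is present, so the union is just that shape — area = 432.00 mm². Overall, the cross-section is a single solid region. Net area = 432.00 mm².

432.00 mm²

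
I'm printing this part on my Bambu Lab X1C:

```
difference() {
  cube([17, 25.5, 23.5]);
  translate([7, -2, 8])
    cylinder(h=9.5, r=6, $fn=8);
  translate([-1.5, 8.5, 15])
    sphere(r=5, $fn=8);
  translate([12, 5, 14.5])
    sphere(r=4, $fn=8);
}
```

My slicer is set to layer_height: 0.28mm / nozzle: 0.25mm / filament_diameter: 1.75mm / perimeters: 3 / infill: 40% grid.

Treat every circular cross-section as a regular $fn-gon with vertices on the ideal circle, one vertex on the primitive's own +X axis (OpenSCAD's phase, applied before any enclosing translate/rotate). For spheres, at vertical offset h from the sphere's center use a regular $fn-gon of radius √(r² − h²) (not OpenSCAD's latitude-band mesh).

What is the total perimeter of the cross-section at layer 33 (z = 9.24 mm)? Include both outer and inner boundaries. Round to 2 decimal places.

88.70 mm

At z = 9.24 mm: the cube is present — its section is the full 17×25.5 rectangle (perimeter 85.00 mm); the r=6 cylinder at (7, -2) contributes a regular 8-gon of circumradius 6 (perimeter = 2·8·6.000·sin(180°/8) = 36.74 mm); the sphere at (-1.5, 8.5) is absent (|z−center|=5.760 > r=5); the sphere at (12, 5) does not reach this height (|z−center|=5.260 > r=4); Taking the first minus the rest: starting from the 17×25.5 cube, the r=6 cylinder at (7, -2) partially overlaps it — only the 28.57 mm² overlap (of its 101.82 mm²) is removed, clipping the outline — boundary = 88.70 mm. Overall, the cross-section is a single solid region. Total boundary length (outer) = 88.70 mm.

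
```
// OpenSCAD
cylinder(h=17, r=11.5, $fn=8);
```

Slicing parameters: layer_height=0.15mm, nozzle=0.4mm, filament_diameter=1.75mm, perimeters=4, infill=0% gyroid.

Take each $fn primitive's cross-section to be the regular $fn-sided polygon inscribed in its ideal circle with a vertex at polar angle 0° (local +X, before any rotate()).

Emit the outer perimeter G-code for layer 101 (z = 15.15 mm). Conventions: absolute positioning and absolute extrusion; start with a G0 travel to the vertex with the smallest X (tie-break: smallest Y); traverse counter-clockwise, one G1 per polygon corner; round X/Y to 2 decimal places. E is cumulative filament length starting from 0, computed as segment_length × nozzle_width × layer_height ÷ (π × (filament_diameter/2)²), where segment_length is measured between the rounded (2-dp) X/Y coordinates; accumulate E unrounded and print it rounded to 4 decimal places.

G0 X-11.50 Y0.00 Z15.15
G1 X-8.13 Y-8.13 E0.2195
G1 X0.00 Y-11.50 E0.4391
G1 X8.13 Y-8.13 E0.6586
G1 X11.50 Y0.00 E0.8781
G1 X8.13 Y8.13 E1.0977
G1 X0.00 Y11.50 E1.3172
G1 X-8.13 Y8.13 E1.5368
G1 X-11.50 Y0.00 E1.7563

At z = 15.15 mm: the cylinder: section is a regular 8-gon, circumradius r=11.5. The outline is a single polygon with 8 vertices. Extrusion per mm of travel: 0.4 × 0.15 / (π × 0.875²) = 0.024945. Accumulating E over each segment gives final E = 1.7563.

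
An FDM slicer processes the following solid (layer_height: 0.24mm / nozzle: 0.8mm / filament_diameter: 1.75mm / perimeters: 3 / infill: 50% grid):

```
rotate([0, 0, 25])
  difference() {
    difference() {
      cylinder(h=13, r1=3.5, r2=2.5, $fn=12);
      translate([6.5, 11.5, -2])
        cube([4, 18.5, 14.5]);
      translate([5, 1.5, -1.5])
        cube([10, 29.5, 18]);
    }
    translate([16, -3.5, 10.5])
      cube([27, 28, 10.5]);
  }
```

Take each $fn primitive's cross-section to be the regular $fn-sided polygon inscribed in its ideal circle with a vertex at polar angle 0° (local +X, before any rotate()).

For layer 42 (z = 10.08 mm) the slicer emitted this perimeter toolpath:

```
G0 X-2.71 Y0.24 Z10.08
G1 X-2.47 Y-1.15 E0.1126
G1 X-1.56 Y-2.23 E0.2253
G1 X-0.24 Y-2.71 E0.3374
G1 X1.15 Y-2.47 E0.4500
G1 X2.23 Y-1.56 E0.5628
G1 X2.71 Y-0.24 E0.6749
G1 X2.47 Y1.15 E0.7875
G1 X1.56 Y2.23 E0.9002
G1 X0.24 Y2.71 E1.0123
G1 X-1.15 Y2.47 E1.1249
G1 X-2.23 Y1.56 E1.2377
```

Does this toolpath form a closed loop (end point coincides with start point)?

no

Start point (G0): (-2.71, 0.24). End point (last G1): the path does not return to the start — open.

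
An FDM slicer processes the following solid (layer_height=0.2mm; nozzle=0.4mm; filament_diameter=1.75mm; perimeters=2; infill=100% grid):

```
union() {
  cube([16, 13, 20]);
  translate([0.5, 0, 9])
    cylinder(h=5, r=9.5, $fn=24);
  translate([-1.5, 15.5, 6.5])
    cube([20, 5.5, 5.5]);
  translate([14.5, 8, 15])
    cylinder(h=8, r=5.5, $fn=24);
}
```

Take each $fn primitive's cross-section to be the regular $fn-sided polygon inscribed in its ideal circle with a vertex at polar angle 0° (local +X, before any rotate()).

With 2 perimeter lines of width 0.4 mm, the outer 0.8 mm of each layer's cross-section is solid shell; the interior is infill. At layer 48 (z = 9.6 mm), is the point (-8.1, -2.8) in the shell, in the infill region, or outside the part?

shell

At z = 9.6 mm: the 16×13 cube contributes its full rectangle; the cylinder at (0.5, 0): section is a regular 24-gon, circumradius r=9.5; the cube at (-1.5, 15.5) (footprint 20×5.5) is included at this height; the cylinder at (14.5, 8) is absent (z outside [15, 23]); Combining (union): the regions partially overlap (shared area 74.81 mm²), so overlapping operands fuse into one piece — 2 connected regions. Overall, the cross-section has 2 separate islands. The nearest boundary edge runs (-7.73, -4.75)→(-8.68, -2.46); distance from the point to it = 0.40 mm. (Shell/infill is judged within the island containing the point — the largest one.) The point is inside the cross-section, 0.40 mm from the nearest boundary — within the 0.8 mm shell band (2 × 0.4).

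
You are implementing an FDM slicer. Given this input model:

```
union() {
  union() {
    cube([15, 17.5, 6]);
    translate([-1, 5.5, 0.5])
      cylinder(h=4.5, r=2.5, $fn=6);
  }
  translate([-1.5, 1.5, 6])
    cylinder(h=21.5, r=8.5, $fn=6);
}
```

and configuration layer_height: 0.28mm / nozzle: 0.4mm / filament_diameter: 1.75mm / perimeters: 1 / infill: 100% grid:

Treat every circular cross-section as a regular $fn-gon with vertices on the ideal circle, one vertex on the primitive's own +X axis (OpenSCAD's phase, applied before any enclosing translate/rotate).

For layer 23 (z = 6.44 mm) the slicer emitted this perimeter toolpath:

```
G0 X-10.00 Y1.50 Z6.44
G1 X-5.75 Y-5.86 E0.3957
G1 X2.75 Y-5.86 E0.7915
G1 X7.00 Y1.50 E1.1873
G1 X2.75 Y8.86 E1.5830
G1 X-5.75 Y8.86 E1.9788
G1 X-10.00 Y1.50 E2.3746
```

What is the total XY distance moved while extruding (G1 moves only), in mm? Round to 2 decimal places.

51.00 mm

Sum the Euclidean lengths of each G1 segment: total = 51.00 mm.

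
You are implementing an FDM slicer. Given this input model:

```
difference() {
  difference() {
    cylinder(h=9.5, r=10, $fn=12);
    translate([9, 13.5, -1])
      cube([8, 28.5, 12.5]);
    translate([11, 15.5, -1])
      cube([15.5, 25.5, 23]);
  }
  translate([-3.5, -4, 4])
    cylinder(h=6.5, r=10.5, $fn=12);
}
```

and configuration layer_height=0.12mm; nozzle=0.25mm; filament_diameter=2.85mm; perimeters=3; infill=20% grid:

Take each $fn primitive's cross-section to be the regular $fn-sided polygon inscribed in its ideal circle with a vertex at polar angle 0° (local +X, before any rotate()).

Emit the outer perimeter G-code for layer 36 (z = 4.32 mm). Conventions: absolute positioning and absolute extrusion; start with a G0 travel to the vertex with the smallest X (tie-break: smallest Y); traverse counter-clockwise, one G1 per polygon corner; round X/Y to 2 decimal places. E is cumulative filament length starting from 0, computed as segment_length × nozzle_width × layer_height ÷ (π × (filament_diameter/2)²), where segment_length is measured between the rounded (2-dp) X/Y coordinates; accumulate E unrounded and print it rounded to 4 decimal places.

At z = 4.32 mm: the r=10 cylinder contributes a regular 12-gon of circumradius 10; the cube at (9, 13.5) (footprint 8×28.5) is included at this height; the 15.5×25.5 cube at (11, 15.5) contributes its full rectangle; Subtracting the remaining from the first: starting from the r=10 cylinder, the 8×28.5 cube at (9, 13.5) misses the remaining region (no effect); the 15.5×25.5 cube at (11, 15.5) misses the remaining region (no effect) — 1 connected region; the cylinder at (-3.5, -4): section is a regular 12-gon, circumradius r=10.5; Taking the first minus the rest: starting from that combined region, the r=10.5 cylinder at (-3.5, -4) partially overlaps it — only the 209.68 mm² overlap (of its 330.75 mm²) is removed, clipping the outline — 1 connected region. The outline is a single polygon with 12 vertices. Extrusion per mm of travel: 0.25 × 0.12 / (π × 1.425²) = 0.004703. Accumulating E over each segment gives final E = 0.2812.

G0 X-8.50 Y5.16 Z4.32
G1 X-3.50 Y6.50 E0.0243
G1 X1.75 Y5.09 E0.0499
G1 X5.59 Y1.25 E0.0754
G1 X7.00 Y-4.00 E0.1010
G1 X6.03 Y-7.63 E0.1187
G1 X8.66 Y-5.00 E0.1362
G1 X10.00 Y0.00 E0.1605
G1 X8.66 Y5.00 E0.1849
G1 X5.00 Y8.66 E0.2092
G1 X0.00 Y10.00 E0.2335
G1 X-5.00 Y8.66 E0.2579
G1 X-8.50 Y5.16 E0.2812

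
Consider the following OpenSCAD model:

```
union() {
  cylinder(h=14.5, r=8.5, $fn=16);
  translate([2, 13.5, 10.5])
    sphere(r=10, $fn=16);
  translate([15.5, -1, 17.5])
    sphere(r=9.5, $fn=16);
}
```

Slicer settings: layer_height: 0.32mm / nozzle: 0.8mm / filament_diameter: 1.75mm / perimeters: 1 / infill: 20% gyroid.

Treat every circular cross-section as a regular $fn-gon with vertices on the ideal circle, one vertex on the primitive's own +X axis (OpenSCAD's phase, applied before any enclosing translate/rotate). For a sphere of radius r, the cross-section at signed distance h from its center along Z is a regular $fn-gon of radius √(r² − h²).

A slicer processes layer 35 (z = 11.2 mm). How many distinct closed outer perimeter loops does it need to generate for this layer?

2

At z = 11.2 mm: the r=8.5 cylinder contributes a regular 16-gon of circumradius 8.5; the r=10 sphere at (2, 13.5) slices to a regular 16-gon of circumradius 9.975 (√(r²−h²) with h=0.7 from center); the sphere at (15.5, -1): section is a regular 16-gon, circumradius = √(r²−h²) = √(9.5²−6.3²) = 7.111; Taking the union: the regions partially overlap (shared area 37.96 mm²), so overlapping operands fuse into one piece — 2 connected regions. The result has 2 disconnected regions.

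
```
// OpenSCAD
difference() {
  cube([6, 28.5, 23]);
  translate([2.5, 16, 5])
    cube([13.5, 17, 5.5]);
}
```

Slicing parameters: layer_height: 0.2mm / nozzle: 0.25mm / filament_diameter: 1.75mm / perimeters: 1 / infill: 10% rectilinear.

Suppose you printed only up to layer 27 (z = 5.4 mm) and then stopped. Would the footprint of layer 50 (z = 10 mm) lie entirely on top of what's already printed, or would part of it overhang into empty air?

entirely on top

Compare the two slices. At z = 5.4: the cube is present — its section is the full 6×28.5 rectangle (area 171.00 mm²); the cube at (2.5, 16) (footprint 13.5×17) is included at this height (area 229.50 mm²); Subtracting the remaining from the first: starting from the 6×28.5 cube (171.00 mm²), the 13.5×17 cube at (2.5, 16) partially overlaps it — only the 43.75 mm² overlap (of its 229.50 mm²) is removed, clipping the outline — area = 127.25 mm². At z = 10: the cube (footprint 6×28.5) is included at this height (area 171.00 mm²); the 13.5×17 cube at (2.5, 16) contributes its full rectangle (area 229.50 mm²); Taking the first minus the rest: starting from the 6×28.5 cube (171.00 mm²), the 13.5×17 cube at (2.5, 16) partially overlaps it — only the 43.75 mm² overlap (of its 229.50 mm²) is removed, clipping the outline — area = 127.25 mm². Checking containment: the cross-section at z = 10 is a subset of the cross-section at z = 5.4.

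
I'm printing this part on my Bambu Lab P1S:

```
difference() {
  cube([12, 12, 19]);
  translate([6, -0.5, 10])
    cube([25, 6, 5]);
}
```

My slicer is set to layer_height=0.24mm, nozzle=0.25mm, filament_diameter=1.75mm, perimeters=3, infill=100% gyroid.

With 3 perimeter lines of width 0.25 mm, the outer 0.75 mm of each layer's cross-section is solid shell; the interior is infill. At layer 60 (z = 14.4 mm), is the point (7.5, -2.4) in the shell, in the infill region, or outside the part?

outside

At z = 14.4 mm: the cube (footprint 12×12) is included at this height; the cube at (6, -0.5) is present — its section is the full 25×6 rectangle; Taking the first minus the rest: starting from the 12×12 cube, the 25×6 cube at (6, -0.5) partially overlaps it — only the 33.00 mm² overlap (of its 150.00 mm²) is removed, clipping the outline — 1 connected region. Overall, the cross-section is a single solid region. The nearest boundary edge runs (6.00, 5.50)→(6.00, 0.00); distance from the point to it = 2.83 mm. The point is not inside any of the regions above, so it lies outside the cross-section (2.83 mm from the nearest boundary).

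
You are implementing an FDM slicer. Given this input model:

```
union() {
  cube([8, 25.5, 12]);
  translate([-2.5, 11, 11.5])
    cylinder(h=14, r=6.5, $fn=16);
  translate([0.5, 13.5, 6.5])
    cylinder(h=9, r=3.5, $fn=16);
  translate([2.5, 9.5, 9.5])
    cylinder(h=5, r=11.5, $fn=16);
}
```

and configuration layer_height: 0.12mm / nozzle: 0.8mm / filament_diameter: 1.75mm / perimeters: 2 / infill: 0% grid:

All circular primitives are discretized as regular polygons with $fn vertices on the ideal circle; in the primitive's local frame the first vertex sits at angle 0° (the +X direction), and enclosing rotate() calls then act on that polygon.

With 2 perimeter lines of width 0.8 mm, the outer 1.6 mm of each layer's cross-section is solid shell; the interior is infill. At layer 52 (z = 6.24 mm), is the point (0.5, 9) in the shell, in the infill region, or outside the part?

shell

At z = 6.24 mm: the 8×25.5 cube contributes its full rectangle; the cylinder at (-2.5, 11) is not intersected at this z (z outside [11.5, 25.5]); the cylinder at (0.5, 13.5) is absent (z outside [6.5, 15.5]); the cylinder at (2.5, 9.5) is not intersected at this z (z outside [9.5, 14.5]); Merging all regions: only the 8×25.5 cube is present, so the union is just that shape — 1 connected region. Overall, the cross-section is a single solid region. The nearest boundary edge runs (0.00, 25.50)→(0.00, 0.00); distance from the point to it = 0.50 mm. The point is inside the cross-section, 0.50 mm from the nearest boundary — within the 1.6 mm shell band (2 × 0.8).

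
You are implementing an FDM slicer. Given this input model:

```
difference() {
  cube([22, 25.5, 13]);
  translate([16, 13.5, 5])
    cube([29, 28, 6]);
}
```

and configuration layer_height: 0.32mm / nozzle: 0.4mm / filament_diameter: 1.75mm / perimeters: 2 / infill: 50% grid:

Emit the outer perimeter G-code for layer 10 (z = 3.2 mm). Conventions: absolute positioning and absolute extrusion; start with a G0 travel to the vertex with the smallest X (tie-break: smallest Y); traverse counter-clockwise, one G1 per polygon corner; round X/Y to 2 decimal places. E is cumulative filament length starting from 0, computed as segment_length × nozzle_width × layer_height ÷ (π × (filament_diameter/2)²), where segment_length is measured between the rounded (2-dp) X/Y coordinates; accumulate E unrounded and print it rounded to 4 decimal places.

G0 X0.00 Y0.00 Z3.20
G1 X22.00 Y0.00 E1.1708
G1 X22.00 Y25.50 E2.5278
G1 X0.00 Y25.50 E3.6985
G1 X0.00 Y0.00 E5.0555

At z = 3.2 mm: the cube is present — its section is the full 22×25.5 rectangle; the cube at (16, 13.5) is absent (z outside [5, 11]); Subtracting the remaining from the first: none of the subtracted shapes is present at this height, so the 22×25.5 cube is unchanged — 1 connected region. The outline is a single polygon with 4 vertices. Extrusion per mm of travel: 0.4 × 0.32 / (π × 0.875²) = 0.053216. Accumulating E over each segment gives final E = 5.0555.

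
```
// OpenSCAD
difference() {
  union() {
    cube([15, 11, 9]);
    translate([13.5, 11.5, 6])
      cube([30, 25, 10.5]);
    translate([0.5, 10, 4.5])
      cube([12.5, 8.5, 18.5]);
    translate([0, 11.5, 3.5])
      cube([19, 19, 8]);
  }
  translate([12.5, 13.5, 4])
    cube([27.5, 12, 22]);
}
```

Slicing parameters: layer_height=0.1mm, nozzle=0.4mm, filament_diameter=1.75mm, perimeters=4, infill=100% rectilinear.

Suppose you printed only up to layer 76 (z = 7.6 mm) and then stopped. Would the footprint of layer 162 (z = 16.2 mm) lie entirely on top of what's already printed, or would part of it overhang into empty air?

entirely on top

Compare the two slices. At z = 7.6: the cube (footprint 15×11) is included at this height (area 165.00 mm²); the cube at (13.5, 11.5) is present — its section is the full 30×25 rectangle (area 750.00 mm²); the cube at (0.5, 10) is present — its section is the full 12.5×8.5 rectangle (area 106.25 mm²); the 19×19 cube at (0, 11.5) contributes its full rectangle (area 361.00 mm²); Merging all regions: the regions partially overlap — summed areas 1382.25 mm² minus the doubly-counted overlap 204.50 mm² gives 1177.75 mm² — area = 1177.75 mm²; the 27.5×12 cube at (12.5, 13.5) contributes its full rectangle (area 330.00 mm²); Subtracting the remaining from the first: starting from that combined region (1177.75 mm²), the 27.5×12 cube at (12.5, 13.5) lies wholly inside it (removes its full 330.00 mm² and its 79.00 mm outline becomes a hole wall) — area = 847.75 mm². At z = 16.2: the cube is absent (z outside [0, 9]); the cube at (13.5, 11.5) is present — its section is the full 30×25 rectangle (area 750.00 mm²); the cube at (0.5, 10) (footprint 12.5×8.5) is included at this height (area 106.25 mm²); the cube at (0, 11.5) is absent (z outside [3.5, 11.5]); Merging all regions: the 2 present regions are separate (no shared area or edge), so areas and boundary lengths simply add and each stays a separate island — area = 856.25 mm²; the cube at (12.5, 13.5) is present — its section is the full 27.5×12 rectangle (area 330.00 mm²); Taking the first minus the rest: starting from that combined region (856.25 mm²), the 27.5×12 cube at (12.5, 13.5) partially overlaps it — only the 320.50 mm² overlap (of its 330.00 mm²) is removed, clipping the outline — area = 535.75 mm². Checking containment: the cross-section at z = 16.2 is a subset of the cross-section at z = 7.6.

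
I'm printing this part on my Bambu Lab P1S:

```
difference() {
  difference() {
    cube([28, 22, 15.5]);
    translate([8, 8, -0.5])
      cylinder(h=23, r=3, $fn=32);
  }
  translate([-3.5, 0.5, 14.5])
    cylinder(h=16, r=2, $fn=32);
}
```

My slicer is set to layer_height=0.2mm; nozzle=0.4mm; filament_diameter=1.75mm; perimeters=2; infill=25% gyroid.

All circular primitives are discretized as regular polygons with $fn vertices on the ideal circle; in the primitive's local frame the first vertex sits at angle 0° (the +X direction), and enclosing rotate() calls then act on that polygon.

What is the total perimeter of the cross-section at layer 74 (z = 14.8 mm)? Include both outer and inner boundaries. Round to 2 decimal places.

118.82 mm

At z = 14.8 mm: the cube is present — its section is the full 28×22 rectangle (perimeter 100.00 mm); the r=3 cylinder at (8, 8) gives a regular 32-gon of circumradius 3 (constant along its height) (perimeter = 2·32·3.000·sin(180°/32) = 18.82 mm); Subtracting the remaining from the first: starting from the 28×22 cube, the r=3 cylinder at (8, 8) lies wholly inside it (removes its full 28.09 mm² and its 18.82 mm outline becomes a hole wall) — boundary (outer + 1 inner loop) = 118.82 mm; the r=2 cylinder at (-3.5, 0.5) gives a regular 32-gon of circumradius 2 (constant along its height) (perimeter = 2·32·2.000·sin(180°/32) = 12.55 mm); After the difference (first − rest): starting from the result so far, the r=2 cylinder at (-3.5, 0.5) misses the remaining region (no effect) — boundary (outer + 1 inner loop) = 118.82 mm. Overall, the cross-section is one region with 1 hole. Total boundary length (outer + inner) = 118.82 mm.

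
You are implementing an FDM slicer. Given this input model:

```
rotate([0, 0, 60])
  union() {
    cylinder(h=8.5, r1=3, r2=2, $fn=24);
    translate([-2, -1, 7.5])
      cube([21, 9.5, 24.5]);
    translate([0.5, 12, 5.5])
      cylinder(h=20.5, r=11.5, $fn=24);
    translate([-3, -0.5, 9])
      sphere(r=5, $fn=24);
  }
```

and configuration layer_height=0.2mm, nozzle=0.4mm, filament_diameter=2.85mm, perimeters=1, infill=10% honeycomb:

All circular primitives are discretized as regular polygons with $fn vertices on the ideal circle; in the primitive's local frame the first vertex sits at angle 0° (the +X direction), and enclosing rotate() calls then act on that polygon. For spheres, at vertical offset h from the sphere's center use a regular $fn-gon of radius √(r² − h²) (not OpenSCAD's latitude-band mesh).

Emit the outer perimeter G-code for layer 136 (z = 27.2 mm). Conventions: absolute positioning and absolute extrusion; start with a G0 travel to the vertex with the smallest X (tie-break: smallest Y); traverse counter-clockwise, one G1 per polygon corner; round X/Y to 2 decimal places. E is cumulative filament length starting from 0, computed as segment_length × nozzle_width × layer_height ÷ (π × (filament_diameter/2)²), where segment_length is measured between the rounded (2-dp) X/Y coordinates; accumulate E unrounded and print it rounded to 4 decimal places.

G0 X-8.36 Y2.52 Z27.20
G1 X-0.13 Y-2.23 E0.1192
G1 X10.37 Y15.95 E0.3824
G1 X2.14 Y20.70 E0.5016
G1 X-8.36 Y2.52 E0.7649

At z = 27.2 mm: the cone is not intersected at this z (z outside [0, 8.5]); the cube at (-2, -1) is present — its section is the full 21×9.5 rectangle; the cylinder at (0.5, 12) does not reach this height (z outside [5.5, 26]); the sphere at (-3, -0.5) is absent (|z−center|=18.200 > r=5); Merging all regions: only the 21×9.5 cube at (-2, -1) is present, so the union is just that shape — 1 connected region; (whole slice rotated 60° about Z — lengths, areas and connectivity unchanged). The outline is a single polygon with 4 vertices. Extrusion per mm of travel: 0.4 × 0.2 / (π × 1.425²) = 0.012540. Accumulating E over each segment gives final E = 0.7649.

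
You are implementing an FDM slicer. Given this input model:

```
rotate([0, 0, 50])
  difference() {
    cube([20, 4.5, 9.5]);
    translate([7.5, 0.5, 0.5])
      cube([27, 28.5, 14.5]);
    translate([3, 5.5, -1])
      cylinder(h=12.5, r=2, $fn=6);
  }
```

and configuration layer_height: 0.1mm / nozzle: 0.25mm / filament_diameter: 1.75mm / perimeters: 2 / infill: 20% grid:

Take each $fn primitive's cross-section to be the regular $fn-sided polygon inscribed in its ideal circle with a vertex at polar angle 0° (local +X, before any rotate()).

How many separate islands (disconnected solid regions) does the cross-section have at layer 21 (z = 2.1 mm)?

At z = 2.1 mm: the cube (footprint 20×4.5) is included at this height; the 27×28.5 cube at (7.5, 0.5) contributes its full rectangle; the r=2 cylinder at (3, 5.5) contributes a regular 6-gon of circumradius 2; Subtracting the remaining from the first: starting from the 20×4.5 cube, the 27×28.5 cube at (7.5, 0.5) partially overlaps it — only the 50.00 mm² overlap (of its 769.50 mm²) is removed, clipping the outline; the r=2 cylinder at (3, 5.5) partially overlaps it — only the 1.77 mm² overlap (of its 10.39 mm²) is removed, clipping the outline — 1 connected region; (rotated 50° about Z; rotation is an isometry so areas/perimeters/island counts are preserved). Overall, the cross-section is a single solid region. Island count = 1.

1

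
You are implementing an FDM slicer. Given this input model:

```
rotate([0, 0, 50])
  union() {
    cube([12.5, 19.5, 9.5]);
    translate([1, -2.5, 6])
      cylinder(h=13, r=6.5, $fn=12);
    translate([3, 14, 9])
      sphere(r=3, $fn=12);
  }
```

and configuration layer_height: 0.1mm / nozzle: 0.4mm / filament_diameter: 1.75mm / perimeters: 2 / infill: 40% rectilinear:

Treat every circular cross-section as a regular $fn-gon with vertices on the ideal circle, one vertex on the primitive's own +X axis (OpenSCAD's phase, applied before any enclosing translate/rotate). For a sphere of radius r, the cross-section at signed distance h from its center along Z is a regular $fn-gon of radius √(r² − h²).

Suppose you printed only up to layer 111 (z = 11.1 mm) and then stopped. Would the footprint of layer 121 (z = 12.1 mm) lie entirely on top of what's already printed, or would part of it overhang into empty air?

Compare the two slices. At z = 11.1: the cube is not intersected at this z (z outside [0, 9.5]); the r=6.5 cylinder at (1, -2.5) gives a regular 12-gon of circumradius 6.5 (constant along its height) (area = (12/2)·6.500²·sin(360°/12) = 126.75 mm²); the sphere at (3, 14): section is a regular 12-gon, circumradius = √(r²−h²) = √(3²−2.1²) = 2.142 (area = (12/2)·2.142²·sin(360°/12) = 13.77 mm²); Merging all regions: the 2 present regions are separate (no shared area or edge), so areas and boundary lengths simply add and each stays a separate island — area = 140.52 mm²; (rotated 50° about Z; rotation is an isometry so areas/perimeters/island counts are preserved). At z = 12.1: the cube is absent (z outside [0, 9.5]); the r=6.5 cylinder at (1, -2.5) contributes a regular 12-gon of circumradius 6.5 (area = (12/2)·6.500²·sin(360°/12) = 126.75 mm²); the sphere at (3, 14) is not intersected at this z (|z−center|=3.100 > r=3); Merging all regions: only the r=6.5 cylinder at (1, -2.5) is present, so the union is just that shape — area = 126.75 mm²; (whole slice rotated 50° about Z — lengths, areas and connectivity unchanged). Checking containment: the cross-section at z = 12.1 is a subset of the cross-section at z = 11.1.

entirely on top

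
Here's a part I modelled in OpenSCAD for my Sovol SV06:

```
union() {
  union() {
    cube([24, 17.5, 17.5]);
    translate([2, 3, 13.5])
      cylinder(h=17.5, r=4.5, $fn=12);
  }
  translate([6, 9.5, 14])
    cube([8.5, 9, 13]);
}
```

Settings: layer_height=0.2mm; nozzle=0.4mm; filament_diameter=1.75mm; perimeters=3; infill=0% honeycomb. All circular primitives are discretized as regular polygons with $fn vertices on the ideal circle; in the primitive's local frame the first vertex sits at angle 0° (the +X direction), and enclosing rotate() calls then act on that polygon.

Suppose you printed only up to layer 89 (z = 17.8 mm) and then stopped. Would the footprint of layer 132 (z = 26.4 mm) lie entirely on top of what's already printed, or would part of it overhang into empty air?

entirely on top

Compare the two slices. At z = 17.8: the cube is absent (z outside [0, 17.5]); the r=4.5 cylinder at (2, 3) contributes a regular 12-gon of circumradius 4.5 (area = (12/2)·4.500²·sin(360°/12) = 60.75 mm²); Combining (union): only the r=4.5 cylinder at (2, 3) is present, so the union is just that shape — area = 60.75 mm²; the cube at (6, 9.5) (footprint 8.5×9) is included at this height (area 76.50 mm²); Merging all regions: the 2 present regions are separate (no shared area or edge), so areas and boundary lengths simply add and each stays a separate island — area = 137.25 mm². At z = 26.4: the cube is not intersected at this z (z outside [0, 17.5]); the r=4.5 cylinder at (2, 3) contributes a regular 12-gon of circumradius 4.5 (area = (12/2)·4.500²·sin(360°/12) = 60.75 mm²); Merging all regions: only the r=4.5 cylinder at (2, 3) is present, so the union is just that shape — area = 60.75 mm²; the 8.5×9 cube at (6, 9.5) contributes its full rectangle (area 76.50 mm²); Combining (union): the 2 present regions are separate (no shared area or edge), so areas and boundary lengths simply add and each stays a separate island — area = 137.25 mm². Checking containment: the cross-section at z = 26.4 is a subset of the cross-section at z = 17.8.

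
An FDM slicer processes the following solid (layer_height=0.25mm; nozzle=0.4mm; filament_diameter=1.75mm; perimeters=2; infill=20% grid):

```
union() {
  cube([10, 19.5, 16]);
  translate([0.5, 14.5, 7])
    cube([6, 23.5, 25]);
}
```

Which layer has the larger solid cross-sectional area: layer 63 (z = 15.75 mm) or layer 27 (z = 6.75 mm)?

layer 63 (z = 15.75 mm)

Layer 63 (z = 15.75): the 10×19.5 cube contributes its full rectangle (area 195.00 mm²); the cube at (0.5, 14.5) (footprint 6×23.5) is included at this height (area 141.00 mm²); Combining (union): the regions partially overlap — summed areas 336.00 mm² minus the doubly-counted overlap 30.00 mm² gives 306.00 mm² — area = 306.00 mm². So its area = 306.00 mm². Layer 27 (z = 6.75): the cube (footprint 10×19.5) is included at this height (area 195.00 mm²); the cube at (0.5, 14.5) is absent (z outside [7, 32]); Taking the union: only the 10×19.5 cube is present, so the union is just that shape — area = 195.00 mm². So its area = 195.00 mm². Layer 63 is larger (306.00 vs 195.00 mm²).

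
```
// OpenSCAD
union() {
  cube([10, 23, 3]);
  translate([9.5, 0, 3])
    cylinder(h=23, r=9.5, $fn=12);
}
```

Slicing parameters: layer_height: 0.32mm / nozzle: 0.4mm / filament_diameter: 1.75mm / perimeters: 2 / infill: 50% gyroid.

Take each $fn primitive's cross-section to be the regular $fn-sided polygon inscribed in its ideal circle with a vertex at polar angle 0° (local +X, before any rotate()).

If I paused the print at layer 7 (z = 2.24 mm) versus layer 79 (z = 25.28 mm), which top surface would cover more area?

layer 79 (z = 25.28 mm)

Layer 7 (z = 2.24): the 10×23 cube contributes its full rectangle (area 230.00 mm²); the cylinder at (9.5, 0) is not intersected at this z (z outside [3, 26]); Combining (union): only the 10×23 cube is present, so the union is just that shape — area = 230.00 mm². So its area = 230.00 mm². Layer 79 (z = 25.28): the cube is not intersected at this z (z outside [0, 3]); the r=9.5 cylinder at (9.5, 0) contributes a regular 12-gon of circumradius 9.5 (area = (12/2)·9.500²·sin(360°/12) = 270.75 mm²); Combining (union): only the r=9.5 cylinder at (9.5, 0) is present, so the union is just that shape — area = 270.75 mm². So its area = 270.75 mm². Layer 79 is larger (270.75 vs 230.00 mm²).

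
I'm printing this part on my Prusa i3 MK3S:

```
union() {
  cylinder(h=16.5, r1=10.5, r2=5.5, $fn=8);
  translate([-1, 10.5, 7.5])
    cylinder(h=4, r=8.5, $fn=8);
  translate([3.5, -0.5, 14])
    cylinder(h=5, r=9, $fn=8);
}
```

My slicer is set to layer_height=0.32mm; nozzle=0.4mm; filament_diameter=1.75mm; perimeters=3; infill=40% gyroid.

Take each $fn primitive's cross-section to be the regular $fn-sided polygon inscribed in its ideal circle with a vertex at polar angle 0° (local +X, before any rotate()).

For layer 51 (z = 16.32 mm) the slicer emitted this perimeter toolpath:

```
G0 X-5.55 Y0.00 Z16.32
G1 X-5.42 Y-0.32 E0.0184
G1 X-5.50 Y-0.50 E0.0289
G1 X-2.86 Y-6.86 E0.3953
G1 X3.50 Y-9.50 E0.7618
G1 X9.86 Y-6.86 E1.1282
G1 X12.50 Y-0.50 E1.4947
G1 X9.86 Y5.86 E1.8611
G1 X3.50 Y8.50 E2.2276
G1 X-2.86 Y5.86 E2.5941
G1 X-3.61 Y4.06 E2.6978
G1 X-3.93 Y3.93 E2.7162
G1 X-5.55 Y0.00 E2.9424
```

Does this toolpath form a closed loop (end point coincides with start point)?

yes

Start point (G0): (-5.55, 0.00). End point (last G1): the path returns to the start — closed.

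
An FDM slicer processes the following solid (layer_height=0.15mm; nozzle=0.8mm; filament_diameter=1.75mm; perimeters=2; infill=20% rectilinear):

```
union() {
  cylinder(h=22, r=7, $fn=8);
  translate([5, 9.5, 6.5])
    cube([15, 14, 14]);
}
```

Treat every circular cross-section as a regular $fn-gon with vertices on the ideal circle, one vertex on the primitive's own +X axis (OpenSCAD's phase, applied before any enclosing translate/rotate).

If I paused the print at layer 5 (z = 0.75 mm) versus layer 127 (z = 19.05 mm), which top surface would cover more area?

Layer 5 (z = 0.75): the r=7 cylinder gives a regular 8-gon of circumradius 7 (constant along its height) (area = (8/2)·7.000²·sin(360°/8) = 138.59 mm²); the cube at (5, 9.5) is absent (z outside [6.5, 20.5]); Combining (union): only the r=7 cylinder is present, so the union is just that shape — area = 138.59 mm². So its area = 138.59 mm². Layer 127 (z = 19.05): the r=7 cylinder contributes a regular 8-gon of circumradius 7 (area = (8/2)·7.000²·sin(360°/8) = 138.59 mm²); the cube at (5, 9.5) (footprint 15×14) is included at this height (area 210.00 mm²); Merging all regions: the 2 present regions are separate (no shared area or edge), so areas and boundary lengths simply add and each stays a separate island — area = 348.59 mm². So its area = 348.59 mm². Layer 127 is larger (348.59 vs 138.59 mm²).

layer 127 (z = 19.05 mm)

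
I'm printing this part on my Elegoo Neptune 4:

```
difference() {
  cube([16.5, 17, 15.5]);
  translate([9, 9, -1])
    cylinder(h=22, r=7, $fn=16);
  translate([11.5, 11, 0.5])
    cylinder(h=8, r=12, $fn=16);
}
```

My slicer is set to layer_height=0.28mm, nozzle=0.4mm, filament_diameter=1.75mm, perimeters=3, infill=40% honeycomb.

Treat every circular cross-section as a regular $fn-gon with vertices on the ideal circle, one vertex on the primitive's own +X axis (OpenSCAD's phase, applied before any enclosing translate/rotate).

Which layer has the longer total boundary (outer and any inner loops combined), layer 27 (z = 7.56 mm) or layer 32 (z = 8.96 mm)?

Layer 27 (z = 7.56): the cube is present — its section is the full 16.5×17 rectangle (perimeter 67.00 mm); the r=7 cylinder at (9, 9) gives a regular 16-gon of circumradius 7 (constant along its height) (perimeter = 2·16·7.000·sin(180°/16) = 43.70 mm); the cylinder at (11.5, 11): section is a regular 16-gon, circumradius r=12 (perimeter = 2·16·12.000·sin(180°/16) = 74.91 mm); After the difference (first − rest): starting from the 16.5×17 cube, the r=7 cylinder at (9, 9) lies wholly inside it (removes its full 150.01 mm² and its 43.70 mm outline becomes a hole wall); the r=12 cylinder at (11.5, 11) partially overlaps it — only the 109.37 mm² overlap (of its 440.85 mm²) is removed, clipping the outline — boundary = 36.04 mm. So its perimeter = 36.04 mm. Layer 32 (z = 8.96): the cube is present — its section is the full 16.5×17 rectangle (perimeter 67.00 mm); the r=7 cylinder at (9, 9) contributes a regular 16-gon of circumradius 7 (perimeter = 2·16·7.000·sin(180°/16) = 43.70 mm); the cylinder at (11.5, 11) is not intersected at this z (z outside [0.5, 8.5]); After the difference (first − rest): starting from the 16.5×17 cube, the r=7 cylinder at (9, 9) lies wholly inside it (removes its full 150.01 mm² and its 43.70 mm outline becomes a hole wall) — boundary (outer + 1 inner loop) = 110.70 mm. So its perimeter = 110.70 mm. Layer 32 is larger (110.70 vs 36.04 mm).

layer 32 (z = 8.96 mm)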